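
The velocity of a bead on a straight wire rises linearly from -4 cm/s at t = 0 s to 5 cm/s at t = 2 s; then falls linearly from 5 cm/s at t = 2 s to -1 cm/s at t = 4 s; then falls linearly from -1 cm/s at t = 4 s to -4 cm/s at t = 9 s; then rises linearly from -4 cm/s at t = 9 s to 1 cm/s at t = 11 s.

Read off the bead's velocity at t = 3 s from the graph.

2 cm/s

On 2–4 s the graph is linear from 5 to -1 cm/s: v(3) = 5 + (-1 − 5)·(3 − 2)/(4 − 2) = 2 cm/s.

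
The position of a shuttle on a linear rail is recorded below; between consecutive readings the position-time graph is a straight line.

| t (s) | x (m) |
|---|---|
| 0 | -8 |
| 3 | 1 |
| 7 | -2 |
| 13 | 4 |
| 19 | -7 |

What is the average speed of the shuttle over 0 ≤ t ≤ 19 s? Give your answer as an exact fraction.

Average speed = (total path length)/(elapsed time); on a piecewise-linear x-t graph the path length is Σ|Δx|.
0–3 s: |Δx| = |1 − -8| = 9 m
3–7 s: |Δx| = |-2 − 1| = 3 m
7–13 s: |Δx| = |4 − -2| = 6 m
13–19 s: |Δx| = |-7 − 4| = 11 m
Total path = 29 m; average speed = 29/19 = 29/19 m/s.

29/19 m/s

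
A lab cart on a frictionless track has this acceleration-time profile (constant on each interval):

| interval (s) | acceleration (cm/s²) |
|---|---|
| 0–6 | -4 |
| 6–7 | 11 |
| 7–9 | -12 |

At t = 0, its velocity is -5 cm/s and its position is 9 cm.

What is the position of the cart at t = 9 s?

On each constant-a segment, Δv = aΔt and Δx = v₀Δt + ½aΔt²; chain segment to segment.
0–6 s: v starts -5 cm/s; Δx = -5·6 + ½·-4·6² = -102 cm; v ends -29 cm/s.
6–7 s: v starts -29 cm/s; Δx = -29·1 + ½·11·1² = -23.5 cm; v ends -18 cm/s.
7–9 s: v starts -18 cm/s; Δx = -18·2 + ½·-12·2² = -60 cm; v ends -42 cm/s.
x(9) = 9 + Σ Δx = -176.5 cm.

-176.5 cm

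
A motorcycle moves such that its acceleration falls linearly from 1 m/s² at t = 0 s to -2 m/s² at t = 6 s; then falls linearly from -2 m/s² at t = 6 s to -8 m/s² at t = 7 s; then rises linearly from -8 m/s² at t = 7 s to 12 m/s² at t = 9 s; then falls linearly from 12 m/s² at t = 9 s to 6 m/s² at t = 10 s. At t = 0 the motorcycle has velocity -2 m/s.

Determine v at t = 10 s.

3 m/s

Δv equals the area under the a-t graph; then v = v₀ + Δv.
0–6 s: ½(1 + -2)(6) = -3 m/s
6–7 s: ½(-2 + -8)(1) = -5 m/s
7–9 s: ½(-8 + 12)(2) = 4 m/s
9–10 s: ½(12 + 6)(1) = 9 m/s
Δv = 5 m/s, so v(10) = -2 + (5) = 3 m/s.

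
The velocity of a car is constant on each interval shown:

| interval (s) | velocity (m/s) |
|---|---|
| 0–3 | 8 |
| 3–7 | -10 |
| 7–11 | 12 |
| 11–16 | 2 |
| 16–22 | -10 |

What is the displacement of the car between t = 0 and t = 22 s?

Displacement is the signed area under the v-t curve.
0–3 s: 8 × 3 = 24 m
3–7 s: -10 × 4 = -40 m
7–11 s: 12 × 4 = 48 m
11–16 s: 2 × 5 = 10 m
16–22 s: -10 × 6 = -60 m
Net displacement = -18 m

-18 m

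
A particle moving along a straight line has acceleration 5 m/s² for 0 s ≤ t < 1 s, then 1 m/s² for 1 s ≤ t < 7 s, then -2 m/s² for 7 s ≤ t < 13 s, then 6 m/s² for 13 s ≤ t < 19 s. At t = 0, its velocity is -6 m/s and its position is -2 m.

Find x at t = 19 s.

66.5 m

On each constant-a segment, Δv = aΔt and Δx = v₀Δt + ½aΔt²; chain segment to segment.
0–1 s: v starts -6 m/s; Δx = -6·1 + ½·5·1² = -3.5 m; v ends -1 m/s.
1–7 s: v starts -1 m/s; Δx = -1·6 + ½·1·6² = 12 m; v ends 5 m/s.
7–13 s: v starts 5 m/s; Δx = 5·6 + ½·-2·6² = -6 m; v ends -7 m/s.
13–19 s: v starts -7 m/s; Δx = -7·6 + ½·6·6² = 66 m; v ends 29 m/s.
x(19) = -2 + Σ Δx = 66.5 m.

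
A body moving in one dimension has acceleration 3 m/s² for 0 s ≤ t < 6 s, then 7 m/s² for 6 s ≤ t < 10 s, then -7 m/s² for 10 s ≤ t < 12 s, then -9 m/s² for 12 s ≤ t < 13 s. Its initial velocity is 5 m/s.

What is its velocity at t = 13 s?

Δv equals the area under the a-t graph; then v = v₀ + Δv.
0–6 s: 3 × 6 = 18 m/s
6–10 s: 7 × 4 = 28 m/s
10–12 s: -7 × 2 = -14 m/s
12–13 s: -9 × 1 = -9 m/s
Δv = 23 m/s, so v(13) = 5 + (23) = 28 m/s.

28 m/s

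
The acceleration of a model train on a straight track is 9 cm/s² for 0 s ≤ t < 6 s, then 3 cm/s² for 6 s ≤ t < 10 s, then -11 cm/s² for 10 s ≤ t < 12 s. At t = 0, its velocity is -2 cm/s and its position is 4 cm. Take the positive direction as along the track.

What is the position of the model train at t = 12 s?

On each constant-a segment, Δv = aΔt and Δx = v₀Δt + ½aΔt²; chain segment to segment.
0–6 s: v starts -2 cm/s; Δx = -2·6 + ½·9·6² = 150 cm; v ends 52 cm/s.
6–10 s: v starts 52 cm/s; Δx = 52·4 + ½·3·4² = 232 cm; v ends 64 cm/s.
10–12 s: v starts 64 cm/s; Δx = 64·2 + ½·-11·2² = 106 cm; v ends 42 cm/s.
x(12) = 4 + Σ Δx = 492 cm.

492 cm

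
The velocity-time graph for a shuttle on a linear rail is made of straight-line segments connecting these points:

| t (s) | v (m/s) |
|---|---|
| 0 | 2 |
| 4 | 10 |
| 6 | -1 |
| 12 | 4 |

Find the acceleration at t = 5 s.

Acceleration is the slope of the v-t graph on 4–6 s: (-1 − 10)/(6 − 4) = -5.5 m/s².

-5.5 m/s²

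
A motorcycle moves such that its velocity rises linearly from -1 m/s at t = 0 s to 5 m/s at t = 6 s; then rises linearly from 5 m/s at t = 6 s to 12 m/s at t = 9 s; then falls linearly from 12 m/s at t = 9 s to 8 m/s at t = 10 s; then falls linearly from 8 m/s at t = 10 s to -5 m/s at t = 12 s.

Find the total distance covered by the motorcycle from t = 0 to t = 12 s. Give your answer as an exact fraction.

Distance (not displacement) is the total path length: add the absolute areas under v-t.
0–6 s: v = 0 at t = 1 s; triangle areas 0.5 + 12.5 = 13 m
6–9 s: |½(5 + 12)(3)| = 25.5 m
9–10 s: |½(12 + 8)(1)| = 10 m
10–12 s: v = 0 at t = 146/13 s; triangle areas 64/13 + 25/13 = 89/13 m
Total distance = 1439/26 m

1439/26 m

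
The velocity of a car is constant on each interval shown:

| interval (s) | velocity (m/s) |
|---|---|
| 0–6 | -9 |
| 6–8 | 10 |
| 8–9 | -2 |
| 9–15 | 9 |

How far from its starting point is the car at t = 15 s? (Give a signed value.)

Displacement is the signed area under the v-t curve.
0–6 s: -9 × 6 = -54 m
6–8 s: 10 × 2 = 20 m
8–9 s: -2 × 1 = -2 m
9–15 s: 9 × 6 = 54 m
Net displacement = 18 m

18 m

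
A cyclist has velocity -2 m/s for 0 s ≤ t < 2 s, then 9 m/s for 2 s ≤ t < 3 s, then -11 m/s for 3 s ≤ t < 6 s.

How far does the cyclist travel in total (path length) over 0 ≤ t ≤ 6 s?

46 m

Total distance travelled is ∫|v| dt — sum the magnitudes of each area piece.
0–2 s: |-2| × 2 = 4 m
2–3 s: |9| × 1 = 9 m
3–6 s: |-11| × 3 = 33 m
Total distance = 46 m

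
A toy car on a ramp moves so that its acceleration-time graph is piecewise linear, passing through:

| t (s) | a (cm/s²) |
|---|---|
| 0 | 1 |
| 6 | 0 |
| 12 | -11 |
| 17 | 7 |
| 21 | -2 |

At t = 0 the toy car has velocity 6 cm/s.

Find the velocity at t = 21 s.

-24 cm/s

Δv equals the area under the a-t graph; then v = v₀ + Δv.
0–6 s: ½(1 + 0)(6) = 3 cm/s
6–12 s: ½(0 + -11)(6) = -33 cm/s
12–17 s: ½(-11 + 7)(5) = -10 cm/s
17–21 s: ½(7 + -2)(4) = 10 cm/s
Δv = -30 cm/s, so v(21) = 6 + (-30) = -24 cm/s.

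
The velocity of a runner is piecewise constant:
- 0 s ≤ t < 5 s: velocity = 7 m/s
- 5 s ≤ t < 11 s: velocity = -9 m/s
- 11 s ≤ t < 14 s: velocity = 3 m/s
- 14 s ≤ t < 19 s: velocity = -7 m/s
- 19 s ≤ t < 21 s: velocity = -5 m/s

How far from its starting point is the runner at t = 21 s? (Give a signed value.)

-55 m

Net displacement equals the area under the velocity-time graph (areas below the axis count negative).
0–5 s: 7 × 5 = 35 m
5–11 s: -9 × 6 = -54 m
11–14 s: 3 × 3 = 9 m
14–19 s: -7 × 5 = -35 m
19–21 s: -5 × 2 = -10 m
Net displacement = -55 m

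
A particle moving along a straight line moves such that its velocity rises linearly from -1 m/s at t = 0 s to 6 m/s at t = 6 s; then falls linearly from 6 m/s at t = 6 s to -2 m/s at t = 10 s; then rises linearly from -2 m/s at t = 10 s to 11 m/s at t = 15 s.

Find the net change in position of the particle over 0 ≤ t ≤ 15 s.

Displacement is the signed area under the v-t curve.
0–6 s: ½(-1 + 6)(6) = 15 m
6–10 s: ½(6 + -2)(4) = 8 m
10–15 s: ½(-2 + 11)(5) = 22.5 m
Net displacement = 45.5 m

45.5 m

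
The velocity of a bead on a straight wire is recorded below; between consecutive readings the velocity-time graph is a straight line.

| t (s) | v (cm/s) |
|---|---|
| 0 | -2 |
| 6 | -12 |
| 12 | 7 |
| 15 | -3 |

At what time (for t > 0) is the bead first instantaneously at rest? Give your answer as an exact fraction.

t = 186/19 s

v changes sign on 6–12 s (from -12 to 7); the graph is linear there, so v = 0 at t = 6 + (12)·(12 − 6)/(7 − -12) = 186/19 s.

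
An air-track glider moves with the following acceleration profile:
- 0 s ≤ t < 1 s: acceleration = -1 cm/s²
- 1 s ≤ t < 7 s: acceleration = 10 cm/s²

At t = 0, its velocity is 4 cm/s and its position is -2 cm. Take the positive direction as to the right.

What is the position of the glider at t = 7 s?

On each constant-a segment, Δv = aΔt and Δx = v₀Δt + ½aΔt²; chain segment to segment.
0–1 s: v starts 4 cm/s; Δx = 4·1 + ½·-1·1² = 3.5 cm; v ends 3 cm/s.
1–7 s: v starts 3 cm/s; Δx = 3·6 + ½·10·6² = 198 cm; v ends 63 cm/s.
x(7) = -2 + Σ Δx = 199.5 cm.

199.5 cm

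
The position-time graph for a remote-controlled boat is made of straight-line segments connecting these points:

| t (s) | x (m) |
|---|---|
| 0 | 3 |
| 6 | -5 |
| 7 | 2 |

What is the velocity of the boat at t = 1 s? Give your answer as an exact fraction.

-4/3 m/s

Velocity is the slope of the x-t graph on 0–6 s: (-5 − 3)/(6 − 0) = -4/3 m/s.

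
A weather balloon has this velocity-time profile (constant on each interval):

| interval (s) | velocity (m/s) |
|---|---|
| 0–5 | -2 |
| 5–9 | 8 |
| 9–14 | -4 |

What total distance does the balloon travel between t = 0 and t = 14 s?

Total distance travelled is ∫|v| dt — sum the magnitudes of each area piece.
0–5 s: |-2| × 5 = 10 m
5–9 s: |8| × 4 = 32 m
9–14 s: |-4| × 5 = 20 m
Total distance = 62 m

62 m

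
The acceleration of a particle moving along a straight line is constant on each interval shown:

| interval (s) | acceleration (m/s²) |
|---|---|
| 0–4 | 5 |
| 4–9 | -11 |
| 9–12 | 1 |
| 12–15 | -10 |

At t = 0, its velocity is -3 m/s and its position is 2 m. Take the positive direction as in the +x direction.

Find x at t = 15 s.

On each constant-a segment, Δv = aΔt and Δx = v₀Δt + ½aΔt²; chain segment to segment.
0–4 s: v starts -3 m/s; Δx = -3·4 + ½·5·4² = 28 m; v ends 17 m/s.
4–9 s: v starts 17 m/s; Δx = 17·5 + ½·-11·5² = -52.5 m; v ends -38 m/s.
9–12 s: v starts -38 m/s; Δx = -38·3 + ½·1·3² = -109.5 m; v ends -35 m/s.
12–15 s: v starts -35 m/s; Δx = -35·3 + ½·-10·3² = -150 m; v ends -65 m/s.
x(15) = 2 + Σ Δx = -282 m.

-282 m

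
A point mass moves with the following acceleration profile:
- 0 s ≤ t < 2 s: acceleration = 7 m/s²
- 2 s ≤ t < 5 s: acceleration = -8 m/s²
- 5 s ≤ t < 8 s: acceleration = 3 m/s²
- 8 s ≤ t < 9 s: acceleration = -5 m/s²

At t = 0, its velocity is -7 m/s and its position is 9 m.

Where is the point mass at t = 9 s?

On each constant-a segment, Δv = aΔt and Δx = v₀Δt + ½aΔt²; chain segment to segment.
0–2 s: v starts -7 m/s; Δx = -7·2 + ½·7·2² = 0 m; v ends 7 m/s.
2–5 s: v starts 7 m/s; Δx = 7·3 + ½·-8·3² = -15 m; v ends -17 m/s.
5–8 s: v starts -17 m/s; Δx = -17·3 + ½·3·3² = -37.5 m; v ends -8 m/s.
8–9 s: v starts -8 m/s; Δx = -8·1 + ½·-5·1² = -10.5 m; v ends -13 m/s.
x(9) = 9 + Σ Δx = -54 m.

-54 m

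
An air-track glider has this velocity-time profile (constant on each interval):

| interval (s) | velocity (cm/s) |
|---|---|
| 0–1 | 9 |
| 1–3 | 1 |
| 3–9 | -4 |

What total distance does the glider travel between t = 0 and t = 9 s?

Total distance travelled is ∫|v| dt — sum the magnitudes of each area piece.
0–1 s: |9| × 1 = 9 cm
1–3 s: |1| × 2 = 2 cm
3–9 s: |-4| × 6 = 24 cm
Total distance = 35 cm

35 cm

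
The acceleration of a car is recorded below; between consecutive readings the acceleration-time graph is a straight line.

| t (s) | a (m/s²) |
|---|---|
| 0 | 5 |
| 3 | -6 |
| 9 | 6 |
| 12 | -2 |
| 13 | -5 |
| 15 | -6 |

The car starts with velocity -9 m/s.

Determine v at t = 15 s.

Δv equals the area under the a-t graph; then v = v₀ + Δv.
0–3 s: ½(5 + -6)(3) = -1.5 m/s
3–9 s: ½(-6 + 6)(6) = 0 m/s
9–12 s: ½(6 + -2)(3) = 6 m/s
12–13 s: ½(-2 + -5)(1) = -3.5 m/s
13–15 s: ½(-5 + -6)(2) = -11 m/s
Δv = -10 m/s, so v(15) = -9 + (-10) = -19 m/s.

-19 m/s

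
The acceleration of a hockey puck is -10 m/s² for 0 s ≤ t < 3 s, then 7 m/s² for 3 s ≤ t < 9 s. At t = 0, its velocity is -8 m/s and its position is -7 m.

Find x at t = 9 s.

-178 m

On each constant-a segment, Δv = aΔt and Δx = v₀Δt + ½aΔt²; chain segment to segment.
0–3 s: v starts -8 m/s; Δx = -8·3 + ½·-10·3² = -69 m; v ends -38 m/s.
3–9 s: v starts -38 m/s; Δx = -38·6 + ½·7·6² = -102 m; v ends 4 m/s.
x(9) = -7 + Σ Δx = -178 m.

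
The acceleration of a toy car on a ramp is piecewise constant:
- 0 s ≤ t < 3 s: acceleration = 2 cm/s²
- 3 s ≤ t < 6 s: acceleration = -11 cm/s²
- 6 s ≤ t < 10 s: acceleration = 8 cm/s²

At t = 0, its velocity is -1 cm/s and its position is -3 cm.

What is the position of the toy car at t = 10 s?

On each constant-a segment, Δv = aΔt and Δx = v₀Δt + ½aΔt²; chain segment to segment.
0–3 s: v starts -1 cm/s; Δx = -1·3 + ½·2·3² = 6 cm; v ends 5 cm/s.
3–6 s: v starts 5 cm/s; Δx = 5·3 + ½·-11·3² = -34.5 cm; v ends -28 cm/s.
6–10 s: v starts -28 cm/s; Δx = -28·4 + ½·8·4² = -48 cm; v ends 4 cm/s.
x(10) = -3 + Σ Δx = -79.5 cm.

-79.5 cm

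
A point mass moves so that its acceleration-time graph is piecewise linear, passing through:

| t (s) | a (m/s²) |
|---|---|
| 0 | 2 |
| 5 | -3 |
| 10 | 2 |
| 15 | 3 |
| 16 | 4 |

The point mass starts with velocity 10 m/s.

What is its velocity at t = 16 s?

Δv equals the area under the a-t graph; then v = v₀ + Δv.
0–5 s: ½(2 + -3)(5) = -2.5 m/s
5–10 s: ½(-3 + 2)(5) = -2.5 m/s
10–15 s: ½(2 + 3)(5) = 12.5 m/s
15–16 s: ½(3 + 4)(1) = 3.5 m/s
Δv = 11 m/s, so v(16) = 10 + (11) = 21 m/s.

21 m/s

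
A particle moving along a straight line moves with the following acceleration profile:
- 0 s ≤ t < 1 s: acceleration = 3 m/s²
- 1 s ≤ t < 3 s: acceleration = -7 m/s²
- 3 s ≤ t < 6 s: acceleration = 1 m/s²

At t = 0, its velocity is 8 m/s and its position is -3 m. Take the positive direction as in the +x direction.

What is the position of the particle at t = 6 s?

10 m

On each constant-a segment, Δv = aΔt and Δx = v₀Δt + ½aΔt²; chain segment to segment.
0–1 s: v starts 8 m/s; Δx = 8·1 + ½·3·1² = 9.5 m; v ends 11 m/s.
1–3 s: v starts 11 m/s; Δx = 11·2 + ½·-7·2² = 8 m; v ends -3 m/s.
3–6 s: v starts -3 m/s; Δx = -3·3 + ½·1·3² = -4.5 m; v ends 0 m/s.
x(6) = -3 + Σ Δx = 10 m.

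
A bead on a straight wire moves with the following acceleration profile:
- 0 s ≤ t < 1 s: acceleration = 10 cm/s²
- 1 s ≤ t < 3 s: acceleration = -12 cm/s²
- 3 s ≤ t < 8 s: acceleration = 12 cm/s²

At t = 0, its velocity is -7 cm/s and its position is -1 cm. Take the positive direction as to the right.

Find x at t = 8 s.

24 cm

On each constant-a segment, Δv = aΔt and Δx = v₀Δt + ½aΔt²; chain segment to segment.
0–1 s: v starts -7 cm/s; Δx = -7·1 + ½·10·1² = -2 cm; v ends 3 cm/s.
1–3 s: v starts 3 cm/s; Δx = 3·2 + ½·-12·2² = -18 cm; v ends -21 cm/s.
3–8 s: v starts -21 cm/s; Δx = -21·5 + ½·12·5² = 45 cm; v ends 39 cm/s.
x(8) = -1 + Σ Δx = 24 cm.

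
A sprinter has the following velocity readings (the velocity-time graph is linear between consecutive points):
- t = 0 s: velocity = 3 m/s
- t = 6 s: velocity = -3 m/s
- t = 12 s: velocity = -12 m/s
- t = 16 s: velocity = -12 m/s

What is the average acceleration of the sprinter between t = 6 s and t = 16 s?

-0.9 m/s²

Average acceleration = Δv/Δt = (-12 − -3)/(16 − 6) = -0.9 m/s².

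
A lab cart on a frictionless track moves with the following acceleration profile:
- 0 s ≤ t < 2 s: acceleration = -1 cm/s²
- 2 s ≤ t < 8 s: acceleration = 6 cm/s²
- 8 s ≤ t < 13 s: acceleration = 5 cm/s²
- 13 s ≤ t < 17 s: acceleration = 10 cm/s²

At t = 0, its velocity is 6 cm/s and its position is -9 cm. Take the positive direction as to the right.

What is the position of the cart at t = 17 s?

735.5 cm

On each constant-a segment, Δv = aΔt and Δx = v₀Δt + ½aΔt²; chain segment to segment.
0–2 s: v starts 6 cm/s; Δx = 6·2 + ½·-1·2² = 10 cm; v ends 4 cm/s.
2–8 s: v starts 4 cm/s; Δx = 4·6 + ½·6·6² = 132 cm; v ends 40 cm/s.
8–13 s: v starts 40 cm/s; Δx = 40·5 + ½·5·5² = 262.5 cm; v ends 65 cm/s.
13–17 s: v starts 65 cm/s; Δx = 65·4 + ½·10·4² = 340 cm; v ends 105 cm/s.
x(17) = -9 + Σ Δx = 735.5 cm.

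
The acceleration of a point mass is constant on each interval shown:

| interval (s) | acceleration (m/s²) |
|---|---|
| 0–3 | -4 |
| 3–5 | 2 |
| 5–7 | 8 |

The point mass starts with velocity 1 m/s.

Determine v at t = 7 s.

9 m/s

Δv equals the area under the a-t graph; then v = v₀ + Δv.
0–3 s: -4 × 3 = -12 m/s
3–5 s: 2 × 2 = 4 m/s
5–7 s: 8 × 2 = 16 m/s
Δv = 8 m/s, so v(7) = 1 + (8) = 9 m/s.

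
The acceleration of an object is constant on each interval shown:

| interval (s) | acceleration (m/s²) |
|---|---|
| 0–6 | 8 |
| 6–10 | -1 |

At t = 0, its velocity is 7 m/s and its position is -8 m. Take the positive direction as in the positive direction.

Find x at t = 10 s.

On each constant-a segment, Δv = aΔt and Δx = v₀Δt + ½aΔt²; chain segment to segment.
0–6 s: v starts 7 m/s; Δx = 7·6 + ½·8·6² = 186 m; v ends 55 m/s.
6–10 s: v starts 55 m/s; Δx = 55·4 + ½·-1·4² = 212 m; v ends 51 m/s.
x(10) = -8 + Σ Δx = 390 m.

390 m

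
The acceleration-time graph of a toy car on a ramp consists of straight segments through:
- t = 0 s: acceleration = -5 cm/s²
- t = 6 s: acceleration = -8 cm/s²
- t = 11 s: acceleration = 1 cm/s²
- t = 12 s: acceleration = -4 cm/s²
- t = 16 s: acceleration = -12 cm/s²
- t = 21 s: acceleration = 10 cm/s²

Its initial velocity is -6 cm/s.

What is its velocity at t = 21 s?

-101 cm/s

Δv equals the area under the a-t graph; then v = v₀ + Δv.
0–6 s: ½(-5 + -8)(6) = -39 cm/s
6–11 s: ½(-8 + 1)(5) = -17.5 cm/s
11–12 s: ½(1 + -4)(1) = -1.5 cm/s
12–16 s: ½(-4 + -12)(4) = -32 cm/s
16–21 s: ½(-12 + 10)(5) = -5 cm/s
Δv = -95 cm/s, so v(21) = -6 + (-95) = -101 cm/s.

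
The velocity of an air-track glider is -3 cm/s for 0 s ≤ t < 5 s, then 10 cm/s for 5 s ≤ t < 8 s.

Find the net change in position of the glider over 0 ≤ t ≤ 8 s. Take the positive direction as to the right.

15 cm

Net displacement equals the area under the velocity-time graph (areas below the axis count negative).
0–5 s: -3 × 5 = -15 cm
5–8 s: 10 × 3 = 30 cm
Net displacement = 15 cm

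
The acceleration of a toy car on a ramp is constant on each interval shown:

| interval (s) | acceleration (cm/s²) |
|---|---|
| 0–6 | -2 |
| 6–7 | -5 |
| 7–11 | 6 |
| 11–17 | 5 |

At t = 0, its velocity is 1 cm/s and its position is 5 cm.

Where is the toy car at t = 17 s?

On each constant-a segment, Δv = aΔt and Δx = v₀Δt + ½aΔt²; chain segment to segment.
0–6 s: v starts 1 cm/s; Δx = 1·6 + ½·-2·6² = -30 cm; v ends -11 cm/s.
6–7 s: v starts -11 cm/s; Δx = -11·1 + ½·-5·1² = -13.5 cm; v ends -16 cm/s.
7–11 s: v starts -16 cm/s; Δx = -16·4 + ½·6·4² = -16 cm; v ends 8 cm/s.
11–17 s: v starts 8 cm/s; Δx = 8·6 + ½·5·6² = 138 cm; v ends 38 cm/s.
x(17) = 5 + Σ Δx = 83.5 cm.

83.5 cm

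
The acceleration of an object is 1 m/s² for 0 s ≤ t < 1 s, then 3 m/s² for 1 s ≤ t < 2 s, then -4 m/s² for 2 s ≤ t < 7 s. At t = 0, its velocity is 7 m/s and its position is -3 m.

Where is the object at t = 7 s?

On each constant-a segment, Δv = aΔt and Δx = v₀Δt + ½aΔt²; chain segment to segment.
0–1 s: v starts 7 m/s; Δx = 7·1 + ½·1·1² = 7.5 m; v ends 8 m/s.
1–2 s: v starts 8 m/s; Δx = 8·1 + ½·3·1² = 9.5 m; v ends 11 m/s.
2–7 s: v starts 11 m/s; Δx = 11·5 + ½·-4·5² = 5 m; v ends -9 m/s.
x(7) = -3 + Σ Δx = 19 m.

19 m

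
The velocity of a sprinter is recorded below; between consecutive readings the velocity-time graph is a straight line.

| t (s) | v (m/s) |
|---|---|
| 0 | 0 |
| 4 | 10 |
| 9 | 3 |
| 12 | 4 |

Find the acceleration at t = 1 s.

Acceleration is the slope of the v-t graph on 0–4 s: (10 − 0)/(4 − 0) = 2.5 m/s².

2.5 m/s²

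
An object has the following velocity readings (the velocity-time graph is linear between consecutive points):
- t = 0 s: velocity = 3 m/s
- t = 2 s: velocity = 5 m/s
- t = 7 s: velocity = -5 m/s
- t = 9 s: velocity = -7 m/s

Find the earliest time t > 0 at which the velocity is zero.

v changes sign on 2–7 s (from 5 to -5); the graph is linear there, so v = 0 at t = 2 + (-5)·(7 − 2)/(-5 − 5) = 4.5 s.

t = 4.5 s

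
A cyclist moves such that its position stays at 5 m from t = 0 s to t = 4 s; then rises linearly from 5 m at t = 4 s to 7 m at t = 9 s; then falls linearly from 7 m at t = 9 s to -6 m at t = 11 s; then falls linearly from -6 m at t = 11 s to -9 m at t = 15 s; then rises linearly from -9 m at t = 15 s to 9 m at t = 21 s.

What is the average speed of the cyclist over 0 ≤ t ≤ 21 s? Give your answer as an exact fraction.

Average speed = (total path length)/(elapsed time); on a piecewise-linear x-t graph the path length is Σ|Δx|.
0–4 s: |Δx| = |5 − 5| = 0 m
4–9 s: |Δx| = |7 − 5| = 2 m
9–11 s: |Δx| = |-6 − 7| = 13 m
11–15 s: |Δx| = |-9 − -6| = 3 m
15–21 s: |Δx| = |9 − -9| = 18 m
Total path = 36 m; average speed = 36/21 = 12/7 m/s.

12/7 m/s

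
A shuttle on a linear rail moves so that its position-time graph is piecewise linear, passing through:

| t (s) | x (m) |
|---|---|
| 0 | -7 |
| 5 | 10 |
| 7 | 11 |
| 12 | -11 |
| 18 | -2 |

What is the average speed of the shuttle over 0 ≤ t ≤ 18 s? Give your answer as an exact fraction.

49/18 m/s

Average speed = (total path length)/(elapsed time); on a piecewise-linear x-t graph the path length is Σ|Δx|.
0–5 s: |Δx| = |10 − -7| = 17 m
5–7 s: |Δx| = |11 − 10| = 1 m
7–12 s: |Δx| = |-11 − 11| = 22 m
12–18 s: |Δx| = |-2 − -11| = 9 m
Total path = 49 m; average speed = 49/18 = 49/18 m/s.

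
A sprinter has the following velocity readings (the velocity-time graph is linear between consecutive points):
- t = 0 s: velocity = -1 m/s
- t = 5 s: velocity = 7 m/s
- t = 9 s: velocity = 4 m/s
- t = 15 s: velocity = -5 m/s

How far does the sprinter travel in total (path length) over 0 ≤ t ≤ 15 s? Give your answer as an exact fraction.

Distance (not displacement) is the total path length: add the absolute areas under v-t.
0–5 s: v = 0 at t = 0.625 s; triangle areas 0.3125 + 15.3125 = 15.625 m
5–9 s: |½(7 + 4)(4)| = 22 m
9–15 s: v = 0 at t = 35/3 s; triangle areas 16/3 + 25/3 = 41/3 m
Total distance = 1231/24 m

1231/24 m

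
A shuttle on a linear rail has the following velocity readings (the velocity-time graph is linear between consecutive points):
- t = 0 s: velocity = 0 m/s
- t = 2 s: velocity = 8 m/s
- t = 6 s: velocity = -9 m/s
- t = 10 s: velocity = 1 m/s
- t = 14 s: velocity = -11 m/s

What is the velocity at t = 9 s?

On 6–10 s the graph is linear from -9 to 1 m/s: v(9) = -9 + (1 − -9)·(9 − 6)/(10 − 6) = -1.5 m/s.

-1.5 m/s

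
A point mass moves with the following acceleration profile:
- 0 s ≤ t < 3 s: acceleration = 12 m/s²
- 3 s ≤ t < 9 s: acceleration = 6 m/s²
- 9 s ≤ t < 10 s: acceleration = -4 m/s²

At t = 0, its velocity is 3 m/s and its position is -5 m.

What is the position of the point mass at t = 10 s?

473 m

On each constant-a segment, Δv = aΔt and Δx = v₀Δt + ½aΔt²; chain segment to segment.
0–3 s: v starts 3 m/s; Δx = 3·3 + ½·12·3² = 63 m; v ends 39 m/s.
3–9 s: v starts 39 m/s; Δx = 39·6 + ½·6·6² = 342 m; v ends 75 m/s.
9–10 s: v starts 75 m/s; Δx = 75·1 + ½·-4·1² = 73 m; v ends 71 m/s.
x(10) = -5 + Σ Δx = 473 m.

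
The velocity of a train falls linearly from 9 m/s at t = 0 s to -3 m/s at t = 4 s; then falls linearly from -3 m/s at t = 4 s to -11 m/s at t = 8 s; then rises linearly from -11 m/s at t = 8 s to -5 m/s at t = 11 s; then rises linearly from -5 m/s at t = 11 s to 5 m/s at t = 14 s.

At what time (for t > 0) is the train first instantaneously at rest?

t = 3 s

v changes sign on 0–4 s (from 9 to -3); the graph is linear there, so v = 0 at t = 0 + (-9)·(4 − 0)/(-3 − 9) = 3 s.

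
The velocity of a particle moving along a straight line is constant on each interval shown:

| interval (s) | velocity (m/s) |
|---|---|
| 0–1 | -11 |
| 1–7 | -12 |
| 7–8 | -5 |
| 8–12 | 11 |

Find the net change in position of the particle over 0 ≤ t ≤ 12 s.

Displacement is the signed area under the v-t curve.
0–1 s: -11 × 1 = -11 m
1–7 s: -12 × 6 = -72 m
7–8 s: -5 × 1 = -5 m
8–12 s: 11 × 4 = 44 m
Net displacement = -44 m

-44 m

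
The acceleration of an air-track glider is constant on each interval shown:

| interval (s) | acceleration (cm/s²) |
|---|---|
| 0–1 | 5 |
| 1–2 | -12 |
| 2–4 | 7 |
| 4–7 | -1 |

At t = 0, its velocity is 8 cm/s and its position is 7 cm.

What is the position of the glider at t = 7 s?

81 cm

On each constant-a segment, Δv = aΔt and Δx = v₀Δt + ½aΔt²; chain segment to segment.
0–1 s: v starts 8 cm/s; Δx = 8·1 + ½·5·1² = 10.5 cm; v ends 13 cm/s.
1–2 s: v starts 13 cm/s; Δx = 13·1 + ½·-12·1² = 7 cm; v ends 1 cm/s.
2–4 s: v starts 1 cm/s; Δx = 1·2 + ½·7·2² = 16 cm; v ends 15 cm/s.
4–7 s: v starts 15 cm/s; Δx = 15·3 + ½·-1·3² = 40.5 cm; v ends 12 cm/s.
x(7) = 7 + Σ Δx = 81 cm.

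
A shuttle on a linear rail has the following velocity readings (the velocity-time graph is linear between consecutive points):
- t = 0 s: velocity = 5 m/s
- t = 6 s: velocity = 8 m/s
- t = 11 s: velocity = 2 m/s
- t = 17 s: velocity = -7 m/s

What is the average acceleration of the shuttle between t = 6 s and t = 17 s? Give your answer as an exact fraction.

-15/11 m/s²

Average acceleration = Δv/Δt = (-7 − 8)/(17 − 6) = -15/11 m/s².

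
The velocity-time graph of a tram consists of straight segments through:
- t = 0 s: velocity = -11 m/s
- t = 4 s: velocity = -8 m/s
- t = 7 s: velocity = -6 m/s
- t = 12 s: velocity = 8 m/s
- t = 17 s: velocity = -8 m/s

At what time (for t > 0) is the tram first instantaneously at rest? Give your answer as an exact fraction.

v changes sign on 7–12 s (from -6 to 8); the graph is linear there, so v = 0 at t = 7 + (6)·(12 − 7)/(8 − -6) = 64/7 s.

t = 64/7 s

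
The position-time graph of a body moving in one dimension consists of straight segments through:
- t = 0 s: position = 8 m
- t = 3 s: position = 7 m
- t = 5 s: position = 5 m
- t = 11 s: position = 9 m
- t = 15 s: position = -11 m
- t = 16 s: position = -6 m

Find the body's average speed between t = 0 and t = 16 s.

2 m/s

Average speed = (total path length)/(elapsed time); on a piecewise-linear x-t graph the path length is Σ|Δx|.
0–3 s: |Δx| = |7 − 8| = 1 m
3–5 s: |Δx| = |5 − 7| = 2 m
5–11 s: |Δx| = |9 − 5| = 4 m
11–15 s: |Δx| = |-11 − 9| = 20 m
15–16 s: |Δx| = |-6 − -11| = 5 m
Total path = 32 m; average speed = 32/16 = 2 m/s.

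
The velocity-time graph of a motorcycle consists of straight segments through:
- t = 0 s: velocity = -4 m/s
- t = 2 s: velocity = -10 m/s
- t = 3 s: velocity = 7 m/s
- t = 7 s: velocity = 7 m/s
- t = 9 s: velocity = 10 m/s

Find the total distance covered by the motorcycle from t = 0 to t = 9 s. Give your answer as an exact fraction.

Distance (not displacement) is the total path length: add the absolute areas under v-t.
0–2 s: |½(-4 + -10)(2)| = 14 m
2–3 s: v = 0 at t = 44/17 s; triangle areas 50/17 + 49/34 = 149/34 m
3–7 s: |7| × 4 = 28 m
7–9 s: |½(7 + 10)(2)| = 17 m
Total distance = 2155/34 m

2155/34 m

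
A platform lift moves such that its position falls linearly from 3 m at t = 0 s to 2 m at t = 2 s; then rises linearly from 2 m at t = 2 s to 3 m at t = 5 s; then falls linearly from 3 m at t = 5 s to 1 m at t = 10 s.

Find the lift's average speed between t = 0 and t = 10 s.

Average speed = (total path length)/(elapsed time); on a piecewise-linear x-t graph the path length is Σ|Δx|.
0–2 s: |Δx| = |2 − 3| = 1 m
2–5 s: |Δx| = |3 − 2| = 1 m
5–10 s: |Δx| = |1 − 3| = 2 m
Total path = 4 m; average speed = 4/10 = 0.4 m/s.

0.4 m/s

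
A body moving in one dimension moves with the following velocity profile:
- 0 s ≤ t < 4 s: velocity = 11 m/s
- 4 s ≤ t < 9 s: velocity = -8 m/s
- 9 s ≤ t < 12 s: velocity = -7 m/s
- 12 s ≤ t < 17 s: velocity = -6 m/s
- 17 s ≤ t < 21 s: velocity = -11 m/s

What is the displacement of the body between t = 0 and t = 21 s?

-91 m

Displacement is the signed area under the v-t curve.
0–4 s: 11 × 4 = 44 m
4–9 s: -8 × 5 = -40 m
9–12 s: -7 × 3 = -21 m
12–17 s: -6 × 5 = -30 m
17–21 s: -11 × 4 = -44 m
Net displacement = -91 m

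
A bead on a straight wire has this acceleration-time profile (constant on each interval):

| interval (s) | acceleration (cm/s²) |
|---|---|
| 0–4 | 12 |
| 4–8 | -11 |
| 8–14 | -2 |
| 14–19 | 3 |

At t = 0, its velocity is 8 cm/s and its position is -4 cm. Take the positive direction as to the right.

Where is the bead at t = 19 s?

On each constant-a segment, Δv = aΔt and Δx = v₀Δt + ½aΔt²; chain segment to segment.
0–4 s: v starts 8 cm/s; Δx = 8·4 + ½·12·4² = 128 cm; v ends 56 cm/s.
4–8 s: v starts 56 cm/s; Δx = 56·4 + ½·-11·4² = 136 cm; v ends 12 cm/s.
8–14 s: v starts 12 cm/s; Δx = 12·6 + ½·-2·6² = 36 cm; v ends 0 cm/s.
14–19 s: v starts 0 cm/s; Δx = 0·5 + ½·3·5² = 37.5 cm; v ends 15 cm/s.
x(19) = -4 + Σ Δx = 333.5 cm.

333.5 cm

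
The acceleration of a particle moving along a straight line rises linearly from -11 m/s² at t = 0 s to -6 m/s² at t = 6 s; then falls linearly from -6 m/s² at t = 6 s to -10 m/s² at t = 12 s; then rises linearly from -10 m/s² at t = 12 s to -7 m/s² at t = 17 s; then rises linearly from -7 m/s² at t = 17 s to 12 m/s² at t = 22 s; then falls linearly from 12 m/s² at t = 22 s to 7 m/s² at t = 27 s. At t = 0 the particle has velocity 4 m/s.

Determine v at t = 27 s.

-77.5 m/s

Δv equals the area under the a-t graph; then v = v₀ + Δv.
0–6 s: ½(-11 + -6)(6) = -51 m/s
6–12 s: ½(-6 + -10)(6) = -48 m/s
12–17 s: ½(-10 + -7)(5) = -42.5 m/s
17–22 s: ½(-7 + 12)(5) = 12.5 m/s
22–27 s: ½(12 + 7)(5) = 47.5 m/s
Δv = -81.5 m/s, so v(27) = 4 + (-81.5) = -77.5 m/s.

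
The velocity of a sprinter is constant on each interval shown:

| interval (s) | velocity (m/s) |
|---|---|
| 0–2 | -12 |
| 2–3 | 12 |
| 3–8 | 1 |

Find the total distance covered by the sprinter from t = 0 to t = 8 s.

41 m

Total distance travelled is ∫|v| dt — sum the magnitudes of each area piece.
0–2 s: |-12| × 2 = 24 m
2–3 s: |12| × 1 = 12 m
3–8 s: |1| × 5 = 5 m
Total distance = 41 m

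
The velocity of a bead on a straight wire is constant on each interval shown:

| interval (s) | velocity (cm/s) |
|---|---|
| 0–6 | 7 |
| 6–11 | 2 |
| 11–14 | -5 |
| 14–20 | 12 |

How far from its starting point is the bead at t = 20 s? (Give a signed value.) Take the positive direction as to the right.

Net displacement equals the area under the velocity-time graph (areas below the axis count negative).
0–6 s: 7 × 6 = 42 cm
6–11 s: 2 × 5 = 10 cm
11–14 s: -5 × 3 = -15 cm
14–20 s: 12 × 6 = 72 cm
Net displacement = 109 cm

109 cm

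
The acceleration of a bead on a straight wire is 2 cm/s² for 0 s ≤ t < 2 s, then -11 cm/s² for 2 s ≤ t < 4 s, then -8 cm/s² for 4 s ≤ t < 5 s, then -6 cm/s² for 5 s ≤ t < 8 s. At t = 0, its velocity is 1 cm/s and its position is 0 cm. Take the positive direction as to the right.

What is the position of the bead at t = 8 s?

-129 cm

On each constant-a segment, Δv = aΔt and Δx = v₀Δt + ½aΔt²; chain segment to segment.
0–2 s: v starts 1 cm/s; Δx = 1·2 + ½·2·2² = 6 cm; v ends 5 cm/s.
2–4 s: v starts 5 cm/s; Δx = 5·2 + ½·-11·2² = -12 cm; v ends -17 cm/s.
4–5 s: v starts -17 cm/s; Δx = -17·1 + ½·-8·1² = -21 cm; v ends -25 cm/s.
5–8 s: v starts -25 cm/s; Δx = -25·3 + ½·-6·3² = -102 cm; v ends -43 cm/s.
x(8) = 0 + Σ Δx = -129 cm.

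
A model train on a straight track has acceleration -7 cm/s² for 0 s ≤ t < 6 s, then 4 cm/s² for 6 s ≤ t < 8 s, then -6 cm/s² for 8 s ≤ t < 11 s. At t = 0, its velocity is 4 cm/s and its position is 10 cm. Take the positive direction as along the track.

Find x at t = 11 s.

-277 cm

On each constant-a segment, Δv = aΔt and Δx = v₀Δt + ½aΔt²; chain segment to segment.
0–6 s: v starts 4 cm/s; Δx = 4·6 + ½·-7·6² = -102 cm; v ends -38 cm/s.
6–8 s: v starts -38 cm/s; Δx = -38·2 + ½·4·2² = -68 cm; v ends -30 cm/s.
8–11 s: v starts -30 cm/s; Δx = -30·3 + ½·-6·3² = -117 cm; v ends -48 cm/s.
x(11) = 10 + Σ Δx = -277 cm.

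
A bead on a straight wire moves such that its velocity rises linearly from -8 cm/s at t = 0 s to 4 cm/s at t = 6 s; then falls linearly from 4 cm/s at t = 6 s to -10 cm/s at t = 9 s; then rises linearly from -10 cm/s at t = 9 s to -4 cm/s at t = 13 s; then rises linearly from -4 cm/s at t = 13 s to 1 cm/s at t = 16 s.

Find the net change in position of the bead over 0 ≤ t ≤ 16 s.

-53.5 cm

Displacement is the signed area under the v-t curve.
0–6 s: ½(-8 + 4)(6) = -12 cm
6–9 s: ½(4 + -10)(3) = -9 cm
9–13 s: ½(-10 + -4)(4) = -28 cm
13–16 s: ½(-4 + 1)(3) = -4.5 cm
Net displacement = -53.5 cm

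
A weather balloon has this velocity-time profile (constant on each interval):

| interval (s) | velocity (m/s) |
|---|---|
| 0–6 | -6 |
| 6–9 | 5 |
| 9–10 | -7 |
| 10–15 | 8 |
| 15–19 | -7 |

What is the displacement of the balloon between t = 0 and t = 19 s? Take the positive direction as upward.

-16 m

Net displacement equals the area under the velocity-time graph (areas below the axis count negative).
0–6 s: -6 × 6 = -36 m
6–9 s: 5 × 3 = 15 m
9–10 s: -7 × 1 = -7 m
10–15 s: 8 × 5 = 40 m
15–19 s: -7 × 4 = -28 m
Net displacement = -16 m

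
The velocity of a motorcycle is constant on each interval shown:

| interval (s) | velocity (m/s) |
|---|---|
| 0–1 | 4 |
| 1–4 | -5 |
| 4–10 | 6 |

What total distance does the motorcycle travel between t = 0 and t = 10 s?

Total distance travelled is ∫|v| dt — sum the magnitudes of each area piece.
0–1 s: |4| × 1 = 4 m
1–4 s: |-5| × 3 = 15 m
4–10 s: |6| × 6 = 36 m
Total distance = 55 m

55 m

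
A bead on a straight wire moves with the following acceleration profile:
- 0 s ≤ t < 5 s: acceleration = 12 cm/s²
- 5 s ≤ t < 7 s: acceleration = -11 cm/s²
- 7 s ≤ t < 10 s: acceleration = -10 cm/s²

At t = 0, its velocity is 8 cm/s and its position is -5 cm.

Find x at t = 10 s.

On each constant-a segment, Δv = aΔt and Δx = v₀Δt + ½aΔt²; chain segment to segment.
0–5 s: v starts 8 cm/s; Δx = 8·5 + ½·12·5² = 190 cm; v ends 68 cm/s.
5–7 s: v starts 68 cm/s; Δx = 68·2 + ½·-11·2² = 114 cm; v ends 46 cm/s.
7–10 s: v starts 46 cm/s; Δx = 46·3 + ½·-10·3² = 93 cm; v ends 16 cm/s.
x(10) = -5 + Σ Δx = 392 cm.

392 cm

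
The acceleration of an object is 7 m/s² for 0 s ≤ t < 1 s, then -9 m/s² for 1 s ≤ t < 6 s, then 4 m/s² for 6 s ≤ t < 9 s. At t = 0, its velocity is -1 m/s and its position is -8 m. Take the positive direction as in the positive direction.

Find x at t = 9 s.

On each constant-a segment, Δv = aΔt and Δx = v₀Δt + ½aΔt²; chain segment to segment.
0–1 s: v starts -1 m/s; Δx = -1·1 + ½·7·1² = 2.5 m; v ends 6 m/s.
1–6 s: v starts 6 m/s; Δx = 6·5 + ½·-9·5² = -82.5 m; v ends -39 m/s.
6–9 s: v starts -39 m/s; Δx = -39·3 + ½·4·3² = -99 m; v ends -27 m/s.
x(9) = -8 + Σ Δx = -187 m.

-187 m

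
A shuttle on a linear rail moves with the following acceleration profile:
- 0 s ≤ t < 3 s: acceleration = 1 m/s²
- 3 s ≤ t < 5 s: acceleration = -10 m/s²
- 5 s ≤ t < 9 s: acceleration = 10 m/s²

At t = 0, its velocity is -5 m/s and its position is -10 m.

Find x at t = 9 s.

On each constant-a segment, Δv = aΔt and Δx = v₀Δt + ½aΔt²; chain segment to segment.
0–3 s: v starts -5 m/s; Δx = -5·3 + ½·1·3² = -10.5 m; v ends -2 m/s.
3–5 s: v starts -2 m/s; Δx = -2·2 + ½·-10·2² = -24 m; v ends -22 m/s.
5–9 s: v starts -22 m/s; Δx = -22·4 + ½·10·4² = -8 m; v ends 18 m/s.
x(9) = -10 + Σ Δx = -52.5 m.

-52.5 m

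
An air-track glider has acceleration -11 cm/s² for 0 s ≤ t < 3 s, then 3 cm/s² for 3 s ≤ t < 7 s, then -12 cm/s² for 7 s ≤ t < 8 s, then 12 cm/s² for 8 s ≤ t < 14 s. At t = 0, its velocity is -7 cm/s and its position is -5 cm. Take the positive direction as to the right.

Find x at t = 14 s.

-269.5 cm

On each constant-a segment, Δv = aΔt and Δx = v₀Δt + ½aΔt²; chain segment to segment.
0–3 s: v starts -7 cm/s; Δx = -7·3 + ½·-11·3² = -70.5 cm; v ends -40 cm/s.
3–7 s: v starts -40 cm/s; Δx = -40·4 + ½·3·4² = -136 cm; v ends -28 cm/s.
7–8 s: v starts -28 cm/s; Δx = -28·1 + ½·-12·1² = -34 cm; v ends -40 cm/s.
8–14 s: v starts -40 cm/s; Δx = -40·6 + ½·12·6² = -24 cm; v ends 32 cm/s.
x(14) = -5 + Σ Δx = -269.5 cm.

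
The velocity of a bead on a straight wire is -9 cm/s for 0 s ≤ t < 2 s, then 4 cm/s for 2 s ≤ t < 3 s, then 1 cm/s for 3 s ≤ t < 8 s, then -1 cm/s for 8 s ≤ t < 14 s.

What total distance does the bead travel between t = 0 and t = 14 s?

33 cm

Total distance travelled is ∫|v| dt — sum the magnitudes of each area piece.
0–2 s: |-9| × 2 = 18 cm
2–3 s: |4| × 1 = 4 cm
3–8 s: |1| × 5 = 5 cm
8–14 s: |-1| × 6 = 6 cm
Total distance = 33 cm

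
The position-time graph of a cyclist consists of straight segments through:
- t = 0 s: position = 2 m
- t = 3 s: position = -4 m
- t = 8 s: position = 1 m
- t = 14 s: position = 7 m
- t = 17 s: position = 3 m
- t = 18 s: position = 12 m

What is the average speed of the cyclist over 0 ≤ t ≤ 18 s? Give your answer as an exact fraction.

Average speed = (total path length)/(elapsed time); on a piecewise-linear x-t graph the path length is Σ|Δx|.
0–3 s: |Δx| = |-4 − 2| = 6 m
3–8 s: |Δx| = |1 − -4| = 5 m
8–14 s: |Δx| = |7 − 1| = 6 m
14–17 s: |Δx| = |3 − 7| = 4 m
17–18 s: |Δx| = |12 − 3| = 9 m
Total path = 30 m; average speed = 30/18 = 5/3 m/s.

5/3 m/s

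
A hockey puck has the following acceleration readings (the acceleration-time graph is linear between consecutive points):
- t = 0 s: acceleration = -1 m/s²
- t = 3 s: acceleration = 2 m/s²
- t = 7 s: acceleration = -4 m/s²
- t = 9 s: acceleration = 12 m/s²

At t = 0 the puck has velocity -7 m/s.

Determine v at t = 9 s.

Δv equals the area under the a-t graph; then v = v₀ + Δv.
0–3 s: ½(-1 + 2)(3) = 1.5 m/s
3–7 s: ½(2 + -4)(4) = -4 m/s
7–9 s: ½(-4 + 12)(2) = 8 m/s
Δv = 5.5 m/s, so v(9) = -7 + (5.5) = -1.5 m/s.

-1.5 m/s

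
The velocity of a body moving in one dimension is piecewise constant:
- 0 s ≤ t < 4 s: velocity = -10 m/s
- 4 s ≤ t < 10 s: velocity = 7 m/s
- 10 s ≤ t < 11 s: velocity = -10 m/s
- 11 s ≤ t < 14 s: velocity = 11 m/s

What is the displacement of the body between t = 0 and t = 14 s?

25 m

Displacement is the signed area under the v-t curve.
0–4 s: -10 × 4 = -40 m
4–10 s: 7 × 6 = 42 m
10–11 s: -10 × 1 = -10 m
11–14 s: 11 × 3 = 33 m
Net displacement = 25 m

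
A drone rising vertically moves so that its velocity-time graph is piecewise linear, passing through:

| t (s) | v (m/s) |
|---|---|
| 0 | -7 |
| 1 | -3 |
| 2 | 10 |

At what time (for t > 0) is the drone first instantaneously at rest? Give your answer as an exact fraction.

v changes sign on 1–2 s (from -3 to 10); the graph is linear there, so v = 0 at t = 1 + (3)·(2 − 1)/(10 − -3) = 16/13 s.

t = 16/13 s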